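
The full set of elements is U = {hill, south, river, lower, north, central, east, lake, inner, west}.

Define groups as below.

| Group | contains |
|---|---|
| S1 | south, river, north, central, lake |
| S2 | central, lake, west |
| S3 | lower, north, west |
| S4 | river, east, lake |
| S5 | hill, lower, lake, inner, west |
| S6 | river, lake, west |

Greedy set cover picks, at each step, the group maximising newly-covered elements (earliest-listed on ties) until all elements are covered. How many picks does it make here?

3

Greedy: pick S1 (covers 5 new) → pick S5 (covers 4 new) → pick S4 (covers 1 new). Total picks: 3.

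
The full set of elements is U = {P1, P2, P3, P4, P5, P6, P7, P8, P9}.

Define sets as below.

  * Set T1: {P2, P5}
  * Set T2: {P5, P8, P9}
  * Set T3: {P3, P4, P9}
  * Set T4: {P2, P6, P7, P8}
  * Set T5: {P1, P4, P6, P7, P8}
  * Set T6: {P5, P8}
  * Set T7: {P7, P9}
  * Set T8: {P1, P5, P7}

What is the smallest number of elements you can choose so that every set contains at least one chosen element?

H = {P5, P7, P9} meets every set (each contains at least one member of H), and |H| = 3.
No choice of 2 elements meets every set, so 3 is the minimum.

3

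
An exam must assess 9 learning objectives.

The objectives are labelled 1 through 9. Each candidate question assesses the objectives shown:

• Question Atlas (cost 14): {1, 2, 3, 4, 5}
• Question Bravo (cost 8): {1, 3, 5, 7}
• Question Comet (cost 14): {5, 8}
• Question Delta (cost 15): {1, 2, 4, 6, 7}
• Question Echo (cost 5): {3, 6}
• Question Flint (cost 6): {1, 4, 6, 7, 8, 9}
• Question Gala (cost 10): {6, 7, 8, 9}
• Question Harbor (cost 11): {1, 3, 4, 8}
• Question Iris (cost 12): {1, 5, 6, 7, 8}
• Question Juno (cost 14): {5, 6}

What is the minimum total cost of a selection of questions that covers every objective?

Atlas, Flint together cover every objective (Atlas ∪ Flint = {1, 2, 3, 4, 5, 6, 7, 8, 9}); total cost 14 + 6 = 20.
The greedy pick Flint, Bravo, Atlas costs 28; no covering selection beats 20.

20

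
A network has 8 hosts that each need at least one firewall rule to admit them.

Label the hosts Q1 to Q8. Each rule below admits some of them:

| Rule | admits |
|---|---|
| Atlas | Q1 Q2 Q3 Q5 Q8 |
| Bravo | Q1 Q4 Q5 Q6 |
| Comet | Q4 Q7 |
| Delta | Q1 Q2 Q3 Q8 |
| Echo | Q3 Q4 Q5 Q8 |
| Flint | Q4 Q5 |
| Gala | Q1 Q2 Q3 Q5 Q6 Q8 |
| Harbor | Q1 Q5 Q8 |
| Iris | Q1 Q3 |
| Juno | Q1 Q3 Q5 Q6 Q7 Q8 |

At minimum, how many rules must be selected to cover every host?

2

Take {Comet, Gala}. Their union is {Q1, Q2, Q3, Q4, Q5, Q6, Q7, Q8}, which is all 8 hosts.
No single rule has all 8 hosts (the largest, Gala, has 6), so 2 is optimal.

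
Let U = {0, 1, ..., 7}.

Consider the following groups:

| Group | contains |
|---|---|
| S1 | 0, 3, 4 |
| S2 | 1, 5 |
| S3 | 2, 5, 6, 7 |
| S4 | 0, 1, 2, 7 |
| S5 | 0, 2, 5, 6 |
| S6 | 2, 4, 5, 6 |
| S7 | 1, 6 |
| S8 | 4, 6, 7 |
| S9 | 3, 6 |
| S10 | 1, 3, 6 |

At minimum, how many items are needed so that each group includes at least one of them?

The 3 items {1, 4, 6} hit every group.
No choice of 2 items meets every group, so 3 is the minimum.

3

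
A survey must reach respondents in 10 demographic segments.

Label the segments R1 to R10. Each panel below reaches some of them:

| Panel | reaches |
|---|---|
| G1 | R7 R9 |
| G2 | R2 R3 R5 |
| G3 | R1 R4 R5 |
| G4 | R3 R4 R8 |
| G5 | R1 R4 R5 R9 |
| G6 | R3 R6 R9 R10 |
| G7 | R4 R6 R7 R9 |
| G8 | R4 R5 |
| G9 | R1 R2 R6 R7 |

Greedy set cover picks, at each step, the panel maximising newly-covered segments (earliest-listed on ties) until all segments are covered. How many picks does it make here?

4

Greedy: pick G5 (covers 4 new) → pick G6 (covers 3 new) → pick G9 (covers 2 new) → pick G4 (covers 1 new). Total picks: 4.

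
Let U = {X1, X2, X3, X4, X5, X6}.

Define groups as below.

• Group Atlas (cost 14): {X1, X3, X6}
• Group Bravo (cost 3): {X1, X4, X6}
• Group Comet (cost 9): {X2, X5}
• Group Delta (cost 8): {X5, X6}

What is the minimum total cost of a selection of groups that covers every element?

26

Atlas, Bravo, Comet together cover every element (Atlas ∪ Bravo ∪ Comet = {X1, X2, X3, X4, X5, X6}); total cost 14 + 3 + 9 = 26.
No covering selection has total cost below 26.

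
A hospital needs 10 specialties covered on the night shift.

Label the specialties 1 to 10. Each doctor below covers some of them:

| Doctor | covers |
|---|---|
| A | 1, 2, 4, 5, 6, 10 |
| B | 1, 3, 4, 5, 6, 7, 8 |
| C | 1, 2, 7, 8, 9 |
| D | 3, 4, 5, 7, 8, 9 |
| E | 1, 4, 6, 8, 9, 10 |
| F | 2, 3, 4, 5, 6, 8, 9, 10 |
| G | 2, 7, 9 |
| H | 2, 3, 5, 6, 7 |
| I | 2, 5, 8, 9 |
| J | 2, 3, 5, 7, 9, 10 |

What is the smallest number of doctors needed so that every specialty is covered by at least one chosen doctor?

Take {C, F}. Their union is {1, 2, 3, 4, 5, 6, 7, 8, 9, 10}, which is all 10 specialties.
No single doctor has all 10 specialties (the largest, F, has 8), so 2 is optimal.

2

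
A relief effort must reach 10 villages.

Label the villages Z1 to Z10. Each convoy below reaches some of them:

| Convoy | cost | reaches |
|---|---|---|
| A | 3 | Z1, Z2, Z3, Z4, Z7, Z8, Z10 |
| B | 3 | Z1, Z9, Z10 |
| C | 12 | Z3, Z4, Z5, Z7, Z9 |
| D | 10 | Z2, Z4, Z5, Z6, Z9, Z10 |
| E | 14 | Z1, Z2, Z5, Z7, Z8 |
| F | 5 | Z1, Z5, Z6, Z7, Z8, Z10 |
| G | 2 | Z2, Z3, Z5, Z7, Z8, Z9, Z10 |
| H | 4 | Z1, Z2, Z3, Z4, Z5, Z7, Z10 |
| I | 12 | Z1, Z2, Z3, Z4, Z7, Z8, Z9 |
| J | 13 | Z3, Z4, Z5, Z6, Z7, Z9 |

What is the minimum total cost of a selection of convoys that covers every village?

10

A, F, G together cover every village (A ∪ F ∪ G = {Z1, Z2, Z3, Z4, Z5, Z6, Z7, Z8, Z9, Z10}); total cost 3 + 5 + 2 = 10.
No covering selection has total cost below 10.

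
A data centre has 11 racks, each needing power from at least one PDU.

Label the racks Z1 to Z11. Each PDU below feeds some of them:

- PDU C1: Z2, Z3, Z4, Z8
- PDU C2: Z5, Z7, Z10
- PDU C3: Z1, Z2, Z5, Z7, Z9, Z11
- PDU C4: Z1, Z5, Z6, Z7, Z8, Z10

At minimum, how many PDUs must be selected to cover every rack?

C1 and C3 and C4 together: C1 ∪ C3 ∪ C4 = {Z1, Z2, Z3, Z4, Z5, Z6, Z7, Z8, Z9, Z10, Z11} — every rack is covered.
Only C1 contains Z3, so C1 is forced; the remaining 7 racks need at least 2 more PDUs (each remaining PDU adds at most 5) — so at least 3 PDUs are needed, and 3 is optimal.

3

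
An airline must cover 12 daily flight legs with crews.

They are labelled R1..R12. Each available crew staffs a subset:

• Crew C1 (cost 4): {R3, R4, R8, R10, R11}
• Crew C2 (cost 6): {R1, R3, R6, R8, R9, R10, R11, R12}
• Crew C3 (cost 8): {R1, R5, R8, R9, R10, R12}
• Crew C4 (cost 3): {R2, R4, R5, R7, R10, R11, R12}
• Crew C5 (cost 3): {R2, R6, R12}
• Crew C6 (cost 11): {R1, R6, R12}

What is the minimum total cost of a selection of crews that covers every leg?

9

C2, C4 together cover every leg (C2 ∪ C4 = {R1, R2, R3, R4, R5, R6, R7, R8, R9, R10, R11, R12}); total cost 6 + 3 = 9.
No covering selection has total cost below 9.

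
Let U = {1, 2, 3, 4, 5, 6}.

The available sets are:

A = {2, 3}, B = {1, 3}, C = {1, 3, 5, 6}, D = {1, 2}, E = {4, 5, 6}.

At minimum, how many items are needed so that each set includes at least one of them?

H = {1, 3, 4} meets every set (each contains at least one member of H), and |H| = 3.
No choice of 2 items meets every set, so 3 is the minimum.

3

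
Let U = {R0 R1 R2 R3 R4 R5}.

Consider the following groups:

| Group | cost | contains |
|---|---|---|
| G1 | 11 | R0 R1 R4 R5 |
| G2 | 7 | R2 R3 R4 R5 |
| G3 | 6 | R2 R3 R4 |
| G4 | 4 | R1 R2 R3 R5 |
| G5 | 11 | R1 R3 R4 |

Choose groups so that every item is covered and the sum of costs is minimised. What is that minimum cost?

15

G1, G4 together cover every item (G1 ∪ G4 = {R0, R1, R2, R3, R4, R5}); total cost 11 + 4 = 15.
No covering selection has total cost below 15.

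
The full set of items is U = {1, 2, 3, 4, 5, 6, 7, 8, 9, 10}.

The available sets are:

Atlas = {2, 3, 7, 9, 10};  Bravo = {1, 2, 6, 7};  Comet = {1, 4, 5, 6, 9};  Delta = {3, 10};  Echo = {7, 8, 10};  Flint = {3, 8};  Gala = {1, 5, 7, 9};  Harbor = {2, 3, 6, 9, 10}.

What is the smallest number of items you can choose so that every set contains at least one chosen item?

3

Take H = {1, 3, 10}. Each listed set contains at least one of these, so H is a hitting set of size 3.
No choice of 2 items meets every set, so 3 is the minimum.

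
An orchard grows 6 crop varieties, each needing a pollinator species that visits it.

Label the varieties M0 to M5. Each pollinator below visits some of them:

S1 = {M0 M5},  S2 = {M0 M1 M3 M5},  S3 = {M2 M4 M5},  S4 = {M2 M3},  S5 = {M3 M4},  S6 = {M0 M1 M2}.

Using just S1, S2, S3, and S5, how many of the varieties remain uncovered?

0

Union of S1, S2, S3, S5 = {M0, M1, M2, M3, M4, M5} — that's every variety, so 0 are uncovered.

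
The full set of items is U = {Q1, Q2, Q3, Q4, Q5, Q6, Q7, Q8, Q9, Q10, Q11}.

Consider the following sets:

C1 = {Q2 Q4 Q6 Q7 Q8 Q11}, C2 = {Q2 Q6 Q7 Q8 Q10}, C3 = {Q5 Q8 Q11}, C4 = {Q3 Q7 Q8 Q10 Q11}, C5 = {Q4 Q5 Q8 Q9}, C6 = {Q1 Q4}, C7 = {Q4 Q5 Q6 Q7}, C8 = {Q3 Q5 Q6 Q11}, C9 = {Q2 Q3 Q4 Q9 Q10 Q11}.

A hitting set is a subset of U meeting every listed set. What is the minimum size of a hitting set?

3

The 3 items {Q4, Q6, Q8} hit every set.
No choice of 2 items meets every set, so 3 is the minimum.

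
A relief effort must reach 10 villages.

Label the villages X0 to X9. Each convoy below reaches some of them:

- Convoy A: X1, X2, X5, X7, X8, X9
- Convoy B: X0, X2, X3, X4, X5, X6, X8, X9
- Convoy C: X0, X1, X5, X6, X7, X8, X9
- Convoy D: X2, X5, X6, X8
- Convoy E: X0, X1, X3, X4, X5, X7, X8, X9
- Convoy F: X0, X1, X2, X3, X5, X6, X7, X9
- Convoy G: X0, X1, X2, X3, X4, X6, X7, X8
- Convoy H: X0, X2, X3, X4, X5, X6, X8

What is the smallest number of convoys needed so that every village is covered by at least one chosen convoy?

2

A and B together: A ∪ B = {X0, X1, X2, X3, X4, X5, X6, X7, X8, X9} — every village is covered.
No single convoy has all 10 villages (the largest, B, has 8), so 2 is optimal.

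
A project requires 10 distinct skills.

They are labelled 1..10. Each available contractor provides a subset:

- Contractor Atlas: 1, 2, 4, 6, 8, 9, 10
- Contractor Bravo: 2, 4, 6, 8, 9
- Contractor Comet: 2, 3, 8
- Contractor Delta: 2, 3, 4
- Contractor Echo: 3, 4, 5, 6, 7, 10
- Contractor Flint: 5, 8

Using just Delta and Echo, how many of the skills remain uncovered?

3

Union of Delta, Echo = {2, 3, 4, 5, 6, 7, 10}.
Not covered: 1, 8, 9 — 3 skills.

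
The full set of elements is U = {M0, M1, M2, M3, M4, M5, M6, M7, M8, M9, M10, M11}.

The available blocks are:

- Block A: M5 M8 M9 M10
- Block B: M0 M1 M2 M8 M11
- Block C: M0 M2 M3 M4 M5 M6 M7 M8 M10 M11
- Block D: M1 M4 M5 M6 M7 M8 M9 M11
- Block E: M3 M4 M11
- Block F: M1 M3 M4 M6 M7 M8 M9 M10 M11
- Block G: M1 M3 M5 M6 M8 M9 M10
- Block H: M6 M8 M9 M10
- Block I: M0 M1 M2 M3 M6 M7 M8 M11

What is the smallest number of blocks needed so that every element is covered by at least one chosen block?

C and G together: C ∪ G = {M0, M1, M2, M3, M4, M5, M6, M7, M8, M9, M10, M11} — every element is covered.
No single block has all 12 elements (the largest, C, has 10), so 2 is optimal.

2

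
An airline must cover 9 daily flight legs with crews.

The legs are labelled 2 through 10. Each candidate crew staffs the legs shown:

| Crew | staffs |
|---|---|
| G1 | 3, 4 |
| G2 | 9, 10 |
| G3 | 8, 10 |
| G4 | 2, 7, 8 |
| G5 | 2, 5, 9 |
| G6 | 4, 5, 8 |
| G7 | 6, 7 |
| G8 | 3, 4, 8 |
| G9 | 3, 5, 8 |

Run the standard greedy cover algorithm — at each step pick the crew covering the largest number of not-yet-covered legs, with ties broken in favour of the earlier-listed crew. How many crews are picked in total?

Greedy: pick G4 (covers 3 new) → pick G1 (covers 2 new) → pick G2 (covers 2 new) → pick G5 (covers 1 new) → pick G7 (covers 1 new). Total picks: 5.
(The true minimum cover uses only 4 crews, so greedy is not optimal here.)

5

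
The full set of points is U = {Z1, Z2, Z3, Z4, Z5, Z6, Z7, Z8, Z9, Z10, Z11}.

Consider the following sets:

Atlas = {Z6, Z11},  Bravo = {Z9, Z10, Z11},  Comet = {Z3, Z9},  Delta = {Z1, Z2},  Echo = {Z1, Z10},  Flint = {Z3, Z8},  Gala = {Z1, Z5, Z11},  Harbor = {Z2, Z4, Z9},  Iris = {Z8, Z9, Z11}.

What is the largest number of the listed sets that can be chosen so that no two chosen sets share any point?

4

Atlas, Echo, Flint, Harbor are pairwise disjoint (Atlas={Z6,Z11}; Echo={Z1,Z10}; Flint={Z3,Z8}; Harbor={Z2,Z4,Z9}).
Every remaining set overlaps one of these, and no 5 of the listed sets are pairwise disjoint, so 4 is the maximum.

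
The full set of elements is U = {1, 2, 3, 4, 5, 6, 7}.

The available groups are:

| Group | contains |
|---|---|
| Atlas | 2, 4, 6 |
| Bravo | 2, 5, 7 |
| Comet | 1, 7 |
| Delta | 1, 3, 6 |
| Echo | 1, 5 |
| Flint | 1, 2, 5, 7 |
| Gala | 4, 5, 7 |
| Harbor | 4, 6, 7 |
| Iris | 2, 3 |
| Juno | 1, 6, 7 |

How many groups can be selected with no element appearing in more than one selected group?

3

Echo, Harbor, Iris are pairwise disjoint (Echo={1,5}; Harbor={4,6,7}; Iris={2,3}).
Every remaining group overlaps one of these, and no 4 of the listed groups are pairwise disjoint, so 3 is the maximum.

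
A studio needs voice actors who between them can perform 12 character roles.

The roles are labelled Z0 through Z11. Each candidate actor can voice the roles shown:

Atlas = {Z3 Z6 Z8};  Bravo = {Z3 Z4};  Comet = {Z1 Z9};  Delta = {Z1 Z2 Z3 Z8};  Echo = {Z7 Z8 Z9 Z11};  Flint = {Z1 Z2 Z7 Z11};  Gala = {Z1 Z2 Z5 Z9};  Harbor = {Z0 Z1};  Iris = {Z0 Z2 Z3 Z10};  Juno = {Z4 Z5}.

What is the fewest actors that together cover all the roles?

5

Atlas and Flint and Gala and Iris and Juno together: Atlas ∪ Flint ∪ Gala ∪ Iris ∪ Juno = {Z0, Z1, Z2, Z3, Z4, Z5, Z6, Z7, Z8, Z9, Z10, Z11} — every role is covered.
No 4 of the 10 actors cover everything (all 210 combinations miss at least one role), so 5 is optimal.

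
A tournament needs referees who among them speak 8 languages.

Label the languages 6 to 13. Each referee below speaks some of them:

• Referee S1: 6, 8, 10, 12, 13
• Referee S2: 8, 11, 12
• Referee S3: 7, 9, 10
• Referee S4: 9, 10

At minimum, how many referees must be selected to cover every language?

S1 and S2 and S3 together: S1 ∪ S2 ∪ S3 = {6, 7, 8, 9, 10, 11, 12, 13} — every language is covered.
Only S1 contains 6, so S1 is forced; the remaining 3 languages need at least 2 more referees (each remaining referee adds at most 2) — so at least 3 referees are needed, and 3 is optimal.

3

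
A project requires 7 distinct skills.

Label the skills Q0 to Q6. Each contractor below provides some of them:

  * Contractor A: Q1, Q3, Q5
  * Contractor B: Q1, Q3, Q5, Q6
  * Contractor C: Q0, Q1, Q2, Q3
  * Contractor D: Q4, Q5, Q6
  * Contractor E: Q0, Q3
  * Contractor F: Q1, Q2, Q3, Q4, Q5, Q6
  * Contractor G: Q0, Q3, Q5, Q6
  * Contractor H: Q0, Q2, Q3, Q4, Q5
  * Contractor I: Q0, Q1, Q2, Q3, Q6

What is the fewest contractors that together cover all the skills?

Take {F, G}. Their union is {Q0, Q1, Q2, Q3, Q4, Q5, Q6}, which is all 7 skills.
No single contractor has all 7 skills (the largest, F, has 6), so 2 is optimal.

2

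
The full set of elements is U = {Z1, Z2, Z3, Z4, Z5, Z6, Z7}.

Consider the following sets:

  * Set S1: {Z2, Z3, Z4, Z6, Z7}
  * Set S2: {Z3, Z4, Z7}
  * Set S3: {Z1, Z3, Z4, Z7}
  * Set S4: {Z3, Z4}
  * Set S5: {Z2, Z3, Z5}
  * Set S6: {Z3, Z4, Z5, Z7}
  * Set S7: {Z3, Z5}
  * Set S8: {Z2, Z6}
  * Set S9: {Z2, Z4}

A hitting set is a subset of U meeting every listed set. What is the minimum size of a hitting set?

H = {Z2, Z3} meets every set (each contains at least one member of H), and |H| = 2.
The sets S6, S8 are pairwise disjoint, so any hitting set needs a separate element for each — at least 2. Hence 2 is optimal.

2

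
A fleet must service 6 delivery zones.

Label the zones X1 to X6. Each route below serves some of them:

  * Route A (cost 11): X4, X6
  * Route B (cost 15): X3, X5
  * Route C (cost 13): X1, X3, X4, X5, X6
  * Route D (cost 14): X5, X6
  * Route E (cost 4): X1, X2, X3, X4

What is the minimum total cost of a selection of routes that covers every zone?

C, E together cover every zone (C ∪ E = {X1, X2, X3, X4, X5, X6}); total cost 13 + 4 = 17.
No covering selection has total cost below 17.

17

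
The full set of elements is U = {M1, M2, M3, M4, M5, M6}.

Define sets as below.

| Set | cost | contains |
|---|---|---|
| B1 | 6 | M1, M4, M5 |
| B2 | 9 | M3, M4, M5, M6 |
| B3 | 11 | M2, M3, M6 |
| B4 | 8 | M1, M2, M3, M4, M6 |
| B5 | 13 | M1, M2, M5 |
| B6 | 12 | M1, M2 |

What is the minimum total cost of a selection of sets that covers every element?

B1, B4 together cover every element (B1 ∪ B4 = {M1, M2, M3, M4, M5, M6}); total cost 6 + 8 = 14.
No covering selection has total cost below 14.

14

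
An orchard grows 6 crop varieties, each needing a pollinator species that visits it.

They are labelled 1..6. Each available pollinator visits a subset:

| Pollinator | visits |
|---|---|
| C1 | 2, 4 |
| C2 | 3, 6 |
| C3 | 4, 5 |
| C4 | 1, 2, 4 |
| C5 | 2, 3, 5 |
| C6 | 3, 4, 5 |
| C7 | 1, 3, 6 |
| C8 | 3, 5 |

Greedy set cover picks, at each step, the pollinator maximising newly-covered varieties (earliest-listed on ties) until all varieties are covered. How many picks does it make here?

Greedy: pick C4 (covers 3 new) → pick C2 (covers 2 new) → pick C3 (covers 1 new). Total picks: 3.

3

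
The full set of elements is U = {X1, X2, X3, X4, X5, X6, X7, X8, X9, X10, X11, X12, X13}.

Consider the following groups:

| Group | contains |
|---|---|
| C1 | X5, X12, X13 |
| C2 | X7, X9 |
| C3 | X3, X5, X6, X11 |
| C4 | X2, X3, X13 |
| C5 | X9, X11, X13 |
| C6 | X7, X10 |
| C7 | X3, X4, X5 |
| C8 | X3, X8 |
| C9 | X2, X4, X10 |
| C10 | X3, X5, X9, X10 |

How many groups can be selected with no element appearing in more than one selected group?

4

C1, C2, C8, C9 are pairwise disjoint (C1={X5,X12,X13}; C2={X7,X9}; C8={X3,X8}; C9={X2,X4,X10}).
Every remaining group overlaps one of these, and no 5 of the listed groups are pairwise disjoint, so 4 is the maximum.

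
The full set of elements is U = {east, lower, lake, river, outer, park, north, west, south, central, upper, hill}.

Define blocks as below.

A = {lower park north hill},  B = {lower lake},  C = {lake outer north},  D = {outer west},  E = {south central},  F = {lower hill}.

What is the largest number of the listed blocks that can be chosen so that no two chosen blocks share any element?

3

A, D, E are pairwise disjoint (A={lower,park,north,hill}; D={outer,west}; E={south,central}).
Every remaining block overlaps one of these, and no 4 of the listed blocks are pairwise disjoint, so 3 is the maximum.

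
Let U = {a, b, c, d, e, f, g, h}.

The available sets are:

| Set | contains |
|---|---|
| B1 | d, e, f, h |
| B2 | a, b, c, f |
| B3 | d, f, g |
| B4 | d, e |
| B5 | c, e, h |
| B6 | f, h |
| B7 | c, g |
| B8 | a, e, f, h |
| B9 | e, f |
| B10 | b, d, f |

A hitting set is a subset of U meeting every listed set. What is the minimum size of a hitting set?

3

T = {c, d, f} meets every set (each contains at least one member of T), and |T| = 3.
The sets B4, B6, B7 are pairwise disjoint, so any hitting set needs a separate item for each — at least 3. Hence 3 is optimal.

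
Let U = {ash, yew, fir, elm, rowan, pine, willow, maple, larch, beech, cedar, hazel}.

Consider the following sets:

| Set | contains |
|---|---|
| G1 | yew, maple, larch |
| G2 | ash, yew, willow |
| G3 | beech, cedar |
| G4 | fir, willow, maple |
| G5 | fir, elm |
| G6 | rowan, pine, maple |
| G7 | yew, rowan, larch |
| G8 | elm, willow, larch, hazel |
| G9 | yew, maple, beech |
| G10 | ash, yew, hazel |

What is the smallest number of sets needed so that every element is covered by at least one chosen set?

Take {G3, G5, G6, G8, G10}. Their union is {ash, yew, fir, elm, rowan, pine, willow, maple, larch, beech, cedar, hazel}, which is all 12 elements.
No 4 of the 10 sets cover everything (all 210 combinations miss at least one element), so 5 is optimal.

5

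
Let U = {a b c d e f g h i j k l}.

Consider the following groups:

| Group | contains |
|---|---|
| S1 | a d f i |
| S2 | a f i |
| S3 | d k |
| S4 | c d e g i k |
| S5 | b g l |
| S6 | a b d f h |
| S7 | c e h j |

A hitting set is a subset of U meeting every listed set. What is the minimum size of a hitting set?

T = {d, h, i, l} meets every group (each contains at least one member of T), and |T| = 4.
The groups S2, S3, S5, S7 are pairwise disjoint, so any hitting set needs a separate element for each — at least 4. Hence 4 is optimal.

4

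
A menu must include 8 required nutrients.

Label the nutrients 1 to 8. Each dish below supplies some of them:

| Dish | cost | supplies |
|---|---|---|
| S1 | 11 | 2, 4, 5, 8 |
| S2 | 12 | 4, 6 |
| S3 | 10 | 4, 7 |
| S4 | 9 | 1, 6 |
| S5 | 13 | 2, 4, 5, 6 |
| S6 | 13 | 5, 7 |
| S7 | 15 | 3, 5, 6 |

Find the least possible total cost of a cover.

45

S1, S3, S4, S7 together cover every nutrient (S1 ∪ S3 ∪ S4 ∪ S7 = {1, 2, 3, 4, 5, 6, 7, 8}); total cost 11 + 10 + 9 + 15 = 45.
No covering selection has total cost below 45.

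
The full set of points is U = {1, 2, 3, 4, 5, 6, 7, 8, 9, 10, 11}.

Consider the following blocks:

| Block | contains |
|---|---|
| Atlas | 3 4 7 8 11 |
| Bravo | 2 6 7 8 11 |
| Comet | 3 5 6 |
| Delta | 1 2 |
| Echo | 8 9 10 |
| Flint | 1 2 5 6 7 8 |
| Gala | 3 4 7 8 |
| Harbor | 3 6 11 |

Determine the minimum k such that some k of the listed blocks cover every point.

3

Atlas and Echo and Flint together: Atlas ∪ Echo ∪ Flint = {1, 2, 3, 4, 5, 6, 7, 8, 9, 10, 11} — every point is covered.
Only Echo contains 9, so Echo is forced; the remaining 8 points need at least 2 more blocks (each remaining block adds at most 5) — so at least 3 blocks are needed, and 3 is optimal.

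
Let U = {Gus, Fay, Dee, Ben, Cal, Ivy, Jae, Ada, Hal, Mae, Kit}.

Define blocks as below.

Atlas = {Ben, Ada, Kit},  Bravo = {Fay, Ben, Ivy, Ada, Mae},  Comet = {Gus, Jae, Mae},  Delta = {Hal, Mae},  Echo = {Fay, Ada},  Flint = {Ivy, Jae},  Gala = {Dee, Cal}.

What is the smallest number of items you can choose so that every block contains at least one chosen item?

4

Take H = {Cal, Ivy, Ada, Mae}. Each listed block contains at least one of these, so H is a hitting set of size 4.
The blocks Delta, Echo, Flint, Gala are pairwise disjoint, so any hitting set needs a separate item for each — at least 4. Hence 4 is optimal.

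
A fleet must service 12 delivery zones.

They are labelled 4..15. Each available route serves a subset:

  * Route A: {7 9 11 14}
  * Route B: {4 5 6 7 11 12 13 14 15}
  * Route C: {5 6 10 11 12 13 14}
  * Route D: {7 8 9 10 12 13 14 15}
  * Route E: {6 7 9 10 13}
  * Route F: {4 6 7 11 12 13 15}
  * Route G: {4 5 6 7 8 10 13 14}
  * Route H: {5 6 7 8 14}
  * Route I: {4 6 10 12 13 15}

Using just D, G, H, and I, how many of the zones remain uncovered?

Union of D, G, H, I = {4, 5, 6, 7, 8, 9, 10, 12, 13, 14, 15}.
Not covered: 11 — 1 zone.

1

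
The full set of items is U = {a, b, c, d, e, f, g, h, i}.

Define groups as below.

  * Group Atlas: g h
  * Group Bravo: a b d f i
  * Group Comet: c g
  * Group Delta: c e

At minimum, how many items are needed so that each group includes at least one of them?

3

The 3 items {c, d, g} hit every group.
The groups Atlas, Bravo, Delta are pairwise disjoint, so any hitting set needs a separate item for each — at least 3. Hence 3 is optimal.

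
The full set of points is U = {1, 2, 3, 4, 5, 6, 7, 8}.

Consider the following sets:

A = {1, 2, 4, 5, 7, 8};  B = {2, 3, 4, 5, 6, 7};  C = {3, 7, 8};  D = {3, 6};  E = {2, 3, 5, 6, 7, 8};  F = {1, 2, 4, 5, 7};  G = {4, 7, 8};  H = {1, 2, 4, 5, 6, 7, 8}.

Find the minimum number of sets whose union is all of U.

Take {A, B}. Their union is {1, 2, 3, 4, 5, 6, 7, 8}, which is all 8 points.
No single set has all 8 points (the largest, H, has 7), so 2 is optimal.

2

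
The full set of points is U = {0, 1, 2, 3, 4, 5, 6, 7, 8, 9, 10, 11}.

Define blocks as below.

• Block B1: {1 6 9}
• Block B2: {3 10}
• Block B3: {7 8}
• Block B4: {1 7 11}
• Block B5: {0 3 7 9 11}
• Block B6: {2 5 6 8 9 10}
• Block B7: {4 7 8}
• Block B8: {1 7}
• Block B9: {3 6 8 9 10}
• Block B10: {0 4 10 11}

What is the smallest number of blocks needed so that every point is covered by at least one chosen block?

B5, B6, B7, and B8 cover everything between them: the union {0, 1, 2, 3, 4, 5, 6, 7, 8, 9, 10, 11} is all of U.
No 3 of the 10 blocks cover everything (all 120 combinations miss at least one point), so 4 is optimal.

4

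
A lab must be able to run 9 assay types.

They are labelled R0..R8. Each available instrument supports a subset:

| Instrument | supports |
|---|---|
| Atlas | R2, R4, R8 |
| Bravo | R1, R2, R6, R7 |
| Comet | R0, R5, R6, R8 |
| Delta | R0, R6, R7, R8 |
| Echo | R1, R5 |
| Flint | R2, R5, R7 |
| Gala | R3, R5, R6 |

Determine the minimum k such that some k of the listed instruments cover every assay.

4

Take {Atlas, Bravo, Comet, Gala}. Their union is {R0, R1, R2, R3, R4, R5, R6, R7, R8}, which is all 9 assays.
No 3 of the 7 instruments cover everything (all 35 combinations miss at least one assay), so 4 is optimal.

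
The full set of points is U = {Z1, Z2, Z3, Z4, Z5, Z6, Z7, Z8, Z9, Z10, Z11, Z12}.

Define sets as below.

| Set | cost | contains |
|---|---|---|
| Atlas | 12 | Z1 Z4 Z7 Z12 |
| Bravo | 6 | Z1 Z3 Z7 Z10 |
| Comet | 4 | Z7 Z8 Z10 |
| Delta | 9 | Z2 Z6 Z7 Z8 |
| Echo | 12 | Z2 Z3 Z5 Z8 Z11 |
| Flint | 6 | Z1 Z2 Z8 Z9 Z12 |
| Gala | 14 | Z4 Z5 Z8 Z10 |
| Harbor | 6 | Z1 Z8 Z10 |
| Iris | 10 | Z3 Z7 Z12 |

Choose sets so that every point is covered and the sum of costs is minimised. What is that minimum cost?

Delta, Echo, Flint, Gala together cover every point (Delta ∪ Echo ∪ Flint ∪ Gala = {Z1, Z2, Z3, Z4, Z5, Z6, Z7, Z8, Z9, Z10, Z11, Z12}); total cost 9 + 12 + 6 + 14 = 41.
The greedy pick Flint, Bravo, Echo, Delta, Atlas costs 45; no covering selection beats 41.

41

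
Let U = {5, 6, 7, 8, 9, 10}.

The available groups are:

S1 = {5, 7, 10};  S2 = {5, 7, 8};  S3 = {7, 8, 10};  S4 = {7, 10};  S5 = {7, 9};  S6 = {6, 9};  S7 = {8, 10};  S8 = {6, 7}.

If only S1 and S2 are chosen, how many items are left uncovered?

2

Union of S1, S2 = {5, 7, 8, 10}.
Not covered: 6, 9 — 2 items.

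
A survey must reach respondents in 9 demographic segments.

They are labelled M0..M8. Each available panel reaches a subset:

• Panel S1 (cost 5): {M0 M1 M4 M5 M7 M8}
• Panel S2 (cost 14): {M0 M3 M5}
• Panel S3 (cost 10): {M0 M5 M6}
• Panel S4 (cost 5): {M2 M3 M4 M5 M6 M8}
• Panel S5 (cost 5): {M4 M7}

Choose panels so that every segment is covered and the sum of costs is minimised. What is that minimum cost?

10

S1, S4 together cover every segment (S1 ∪ S4 = {M0, M1, M2, M3, M4, M5, M6, M7, M8}); total cost 5 + 5 = 10.
No covering selection has total cost below 10.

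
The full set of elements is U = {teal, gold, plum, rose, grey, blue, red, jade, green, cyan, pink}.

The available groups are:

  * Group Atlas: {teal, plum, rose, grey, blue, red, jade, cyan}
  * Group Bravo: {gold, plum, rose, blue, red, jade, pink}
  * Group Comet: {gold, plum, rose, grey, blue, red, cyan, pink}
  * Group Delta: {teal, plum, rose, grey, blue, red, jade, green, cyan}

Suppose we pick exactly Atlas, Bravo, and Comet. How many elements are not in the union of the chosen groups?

Union of Atlas, Bravo, Comet = {teal, gold, plum, rose, grey, blue, red, jade, cyan, pink}.
Not covered: green — 1 element.

1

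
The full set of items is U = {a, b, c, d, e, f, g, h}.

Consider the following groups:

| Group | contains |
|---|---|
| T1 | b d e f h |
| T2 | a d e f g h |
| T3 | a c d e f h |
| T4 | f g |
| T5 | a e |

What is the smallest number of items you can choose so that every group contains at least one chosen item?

Take T = {a, f}. Each listed group contains at least one of these, so T is a hitting set of size 2.
The groups T4, T5 are pairwise disjoint, so any hitting set needs a separate item for each — at least 2. Hence 2 is optimal.

2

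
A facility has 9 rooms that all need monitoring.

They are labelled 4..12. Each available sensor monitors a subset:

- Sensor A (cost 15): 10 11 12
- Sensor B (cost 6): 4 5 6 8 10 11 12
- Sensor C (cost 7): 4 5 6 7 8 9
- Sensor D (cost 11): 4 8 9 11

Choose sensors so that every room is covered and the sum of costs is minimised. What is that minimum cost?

B, C together cover every room (B ∪ C = {4, 5, 6, 7, 8, 9, 10, 11, 12}); total cost 6 + 7 = 13.
No covering selection has total cost below 13.

13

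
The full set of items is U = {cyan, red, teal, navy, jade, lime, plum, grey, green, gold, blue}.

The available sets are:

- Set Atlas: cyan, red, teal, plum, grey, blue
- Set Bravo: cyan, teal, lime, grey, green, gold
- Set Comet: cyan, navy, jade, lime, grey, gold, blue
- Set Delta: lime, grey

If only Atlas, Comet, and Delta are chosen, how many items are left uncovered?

1

Union of Atlas, Comet, Delta = {cyan, red, teal, navy, jade, lime, plum, grey, gold, blue}.
Not covered: green — 1 item.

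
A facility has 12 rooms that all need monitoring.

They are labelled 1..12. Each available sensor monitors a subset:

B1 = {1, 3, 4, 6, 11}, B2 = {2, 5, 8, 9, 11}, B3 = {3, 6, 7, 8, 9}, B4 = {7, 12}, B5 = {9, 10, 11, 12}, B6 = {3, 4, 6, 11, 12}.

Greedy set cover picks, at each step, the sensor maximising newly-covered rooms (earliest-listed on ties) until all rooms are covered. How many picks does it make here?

4

Greedy: pick B1 (covers 5 new) → pick B2 (covers 4 new) → pick B4 (covers 2 new) → pick B5 (covers 1 new). Total picks: 4.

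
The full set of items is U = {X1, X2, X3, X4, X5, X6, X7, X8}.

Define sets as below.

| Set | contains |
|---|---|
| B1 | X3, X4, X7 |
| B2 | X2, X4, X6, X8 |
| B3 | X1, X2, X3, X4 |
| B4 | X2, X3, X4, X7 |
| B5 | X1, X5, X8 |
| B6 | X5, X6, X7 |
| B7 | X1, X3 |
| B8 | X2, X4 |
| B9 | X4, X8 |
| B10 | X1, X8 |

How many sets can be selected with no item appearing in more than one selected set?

3

B6, B7, B9 are pairwise disjoint (B6={X5,X6,X7}; B7={X1,X3}; B9={X4,X8}).
Every remaining set overlaps one of these, and no 4 of the listed sets are pairwise disjoint, so 3 is the maximum.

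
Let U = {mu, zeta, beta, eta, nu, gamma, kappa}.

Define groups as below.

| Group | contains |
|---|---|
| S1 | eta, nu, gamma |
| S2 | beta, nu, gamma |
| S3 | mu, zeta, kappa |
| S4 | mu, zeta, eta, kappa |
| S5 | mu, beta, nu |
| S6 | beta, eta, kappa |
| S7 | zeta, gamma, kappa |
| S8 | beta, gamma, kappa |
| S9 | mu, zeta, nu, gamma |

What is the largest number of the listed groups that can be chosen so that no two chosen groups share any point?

2

S6, S9 are pairwise disjoint (S6={beta,eta,kappa}; S9={mu,zeta,nu,gamma}).
Every remaining group overlaps one of these, and no 3 of the listed groups are pairwise disjoint, so 2 is the maximum.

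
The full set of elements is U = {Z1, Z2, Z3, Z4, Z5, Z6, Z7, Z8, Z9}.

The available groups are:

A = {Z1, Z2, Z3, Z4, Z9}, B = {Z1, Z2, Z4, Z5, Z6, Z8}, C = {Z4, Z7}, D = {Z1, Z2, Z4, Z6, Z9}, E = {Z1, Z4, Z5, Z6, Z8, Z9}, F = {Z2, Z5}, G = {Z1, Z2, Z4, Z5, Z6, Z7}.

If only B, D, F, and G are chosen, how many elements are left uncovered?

1

Union of B, D, F, G = {Z1, Z2, Z4, Z5, Z6, Z7, Z8, Z9}.
Not covered: Z3 — 1 element.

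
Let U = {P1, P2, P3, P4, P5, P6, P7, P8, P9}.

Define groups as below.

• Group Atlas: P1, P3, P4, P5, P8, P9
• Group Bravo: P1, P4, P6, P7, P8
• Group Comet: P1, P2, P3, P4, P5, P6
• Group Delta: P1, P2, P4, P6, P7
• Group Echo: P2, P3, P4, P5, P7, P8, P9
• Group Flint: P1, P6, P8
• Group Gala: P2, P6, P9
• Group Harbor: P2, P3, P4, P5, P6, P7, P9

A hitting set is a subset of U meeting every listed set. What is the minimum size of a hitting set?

2

H = {P6, P9} meets every group (each contains at least one member of H), and |H| = 2.
No single point lies in every group, so at least 2 are needed and 2 is optimal.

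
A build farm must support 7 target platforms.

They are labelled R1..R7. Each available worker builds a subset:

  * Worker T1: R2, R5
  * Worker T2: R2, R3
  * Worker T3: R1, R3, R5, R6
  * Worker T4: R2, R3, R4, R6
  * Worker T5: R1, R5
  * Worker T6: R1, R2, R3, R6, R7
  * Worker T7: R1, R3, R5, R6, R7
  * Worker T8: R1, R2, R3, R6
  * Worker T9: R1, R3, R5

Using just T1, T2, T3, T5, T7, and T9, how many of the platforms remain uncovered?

1

Union of T1, T2, T3, T5, T7, T9 = {R1, R2, R3, R5, R6, R7}.
Not covered: R4 — 1 platform.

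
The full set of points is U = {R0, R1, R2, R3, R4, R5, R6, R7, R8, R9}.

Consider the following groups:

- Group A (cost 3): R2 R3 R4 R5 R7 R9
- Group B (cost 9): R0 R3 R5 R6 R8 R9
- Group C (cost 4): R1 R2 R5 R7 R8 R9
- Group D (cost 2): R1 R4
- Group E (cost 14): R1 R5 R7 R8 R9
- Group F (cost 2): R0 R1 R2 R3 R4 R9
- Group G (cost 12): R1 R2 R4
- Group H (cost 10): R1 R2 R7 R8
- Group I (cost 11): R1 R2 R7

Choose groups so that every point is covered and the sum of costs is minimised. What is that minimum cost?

14

A, B, D together cover every point (A ∪ B ∪ D = {R0, R1, R2, R3, R4, R5, R6, R7, R8, R9}); total cost 3 + 9 + 2 = 14.
The greedy pick F, C, B costs 15; no covering selection beats 14.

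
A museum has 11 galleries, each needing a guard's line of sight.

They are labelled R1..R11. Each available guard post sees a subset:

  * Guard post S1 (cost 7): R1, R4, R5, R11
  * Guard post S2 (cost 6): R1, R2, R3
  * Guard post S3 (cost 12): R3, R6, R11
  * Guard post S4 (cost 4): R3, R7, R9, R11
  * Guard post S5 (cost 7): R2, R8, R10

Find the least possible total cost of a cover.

30

S1, S3, S4, S5 together cover every gallery (S1 ∪ S3 ∪ S4 ∪ S5 = {R1, R2, R3, R4, R5, R6, R7, R8, R9, R10, R11}); total cost 7 + 12 + 4 + 7 = 30.
No covering selection has total cost below 30.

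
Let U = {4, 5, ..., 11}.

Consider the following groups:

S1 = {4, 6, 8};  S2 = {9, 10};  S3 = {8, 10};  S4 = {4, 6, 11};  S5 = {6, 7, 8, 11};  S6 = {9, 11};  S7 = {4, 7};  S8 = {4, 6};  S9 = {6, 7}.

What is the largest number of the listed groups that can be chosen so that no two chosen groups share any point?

S3, S6, S8 are pairwise disjoint (S3={8,10}; S6={9,11}; S8={4,6}).
Every remaining group overlaps one of these, and no 4 of the listed groups are pairwise disjoint, so 3 is the maximum.

3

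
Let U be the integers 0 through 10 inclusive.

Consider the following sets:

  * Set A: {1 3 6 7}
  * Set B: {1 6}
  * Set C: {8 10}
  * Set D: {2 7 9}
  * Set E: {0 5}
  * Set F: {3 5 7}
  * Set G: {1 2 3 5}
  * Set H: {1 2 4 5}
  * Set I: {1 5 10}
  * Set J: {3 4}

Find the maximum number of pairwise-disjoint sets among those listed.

5

B, C, D, E, J are pairwise disjoint (B={1,6}; C={8,10}; D={2,7,9}; E={0,5}; J={3,4}).
Every remaining set overlaps one of these, and no 6 of the listed sets are pairwise disjoint, so 5 is the maximum.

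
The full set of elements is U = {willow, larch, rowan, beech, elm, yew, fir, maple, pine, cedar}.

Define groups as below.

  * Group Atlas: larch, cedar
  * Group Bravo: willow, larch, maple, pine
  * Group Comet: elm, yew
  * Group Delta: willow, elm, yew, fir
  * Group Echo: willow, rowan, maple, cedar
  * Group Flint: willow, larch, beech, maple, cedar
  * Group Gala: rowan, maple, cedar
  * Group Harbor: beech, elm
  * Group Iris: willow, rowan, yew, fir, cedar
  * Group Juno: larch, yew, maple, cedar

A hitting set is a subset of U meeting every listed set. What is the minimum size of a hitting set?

3

H = {larch, rowan, elm} meets every group (each contains at least one member of H), and |H| = 3.
No choice of 2 elements meets every group, so 3 is the minimum.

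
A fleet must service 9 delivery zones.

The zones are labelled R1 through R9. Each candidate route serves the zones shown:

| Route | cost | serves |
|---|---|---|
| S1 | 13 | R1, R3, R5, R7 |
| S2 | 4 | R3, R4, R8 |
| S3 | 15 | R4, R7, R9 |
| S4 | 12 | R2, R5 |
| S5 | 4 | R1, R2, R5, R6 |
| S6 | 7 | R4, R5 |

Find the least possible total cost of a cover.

S2, S3, S5 together cover every zone (S2 ∪ S3 ∪ S5 = {R1, R2, R3, R4, R5, R6, R7, R8, R9}); total cost 4 + 15 + 4 = 23.
No covering selection has total cost below 23.

23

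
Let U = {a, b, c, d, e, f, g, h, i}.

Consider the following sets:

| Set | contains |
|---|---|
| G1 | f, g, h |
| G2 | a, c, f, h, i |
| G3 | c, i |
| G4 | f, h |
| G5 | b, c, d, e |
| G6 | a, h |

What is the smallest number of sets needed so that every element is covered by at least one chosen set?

3

G1 and G2 and G5 together: G1 ∪ G2 ∪ G5 = {a, b, c, d, e, f, g, h, i} — every element is covered.
Only G5 contains b, so G5 is forced; the remaining 5 elements need at least 2 more sets (each remaining set adds at most 4) — so at least 3 sets are needed, and 3 is optimal.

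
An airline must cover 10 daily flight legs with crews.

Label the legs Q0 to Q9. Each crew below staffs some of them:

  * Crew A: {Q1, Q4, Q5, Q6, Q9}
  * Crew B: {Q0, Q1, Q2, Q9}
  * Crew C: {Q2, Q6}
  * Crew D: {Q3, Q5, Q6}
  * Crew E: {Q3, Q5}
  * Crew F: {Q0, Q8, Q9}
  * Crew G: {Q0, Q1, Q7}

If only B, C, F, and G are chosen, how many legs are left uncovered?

3

Union of B, C, F, G = {Q0, Q1, Q2, Q6, Q7, Q8, Q9}.
Not covered: Q3, Q4, Q5 — 3 legs.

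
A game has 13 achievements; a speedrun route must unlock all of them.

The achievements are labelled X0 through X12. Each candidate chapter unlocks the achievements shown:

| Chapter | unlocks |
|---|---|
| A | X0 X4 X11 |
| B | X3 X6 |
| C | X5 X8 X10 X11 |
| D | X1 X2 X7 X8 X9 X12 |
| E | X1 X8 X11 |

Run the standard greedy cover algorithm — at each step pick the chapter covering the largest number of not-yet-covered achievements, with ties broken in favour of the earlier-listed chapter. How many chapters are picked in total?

Greedy: pick D (covers 6 new) → pick A (covers 3 new) → pick B (covers 2 new) → pick C (covers 2 new). Total picks: 4.

4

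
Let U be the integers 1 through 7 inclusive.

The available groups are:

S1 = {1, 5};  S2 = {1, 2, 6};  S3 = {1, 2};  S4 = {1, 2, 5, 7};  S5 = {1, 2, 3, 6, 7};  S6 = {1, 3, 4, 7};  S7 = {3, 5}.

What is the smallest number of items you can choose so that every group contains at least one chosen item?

Take H = {1, 5}. Each listed group contains at least one of these, so H is a hitting set of size 2.
The groups S2, S7 are pairwise disjoint, so any hitting set needs a separate item for each — at least 2. Hence 2 is optimal.

2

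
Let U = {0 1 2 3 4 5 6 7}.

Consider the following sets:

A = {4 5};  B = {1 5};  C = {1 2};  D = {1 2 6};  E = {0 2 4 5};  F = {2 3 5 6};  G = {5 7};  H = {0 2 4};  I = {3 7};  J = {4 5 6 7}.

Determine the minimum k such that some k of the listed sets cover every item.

3

D and E and I together: D ∪ E ∪ I = {0, 1, 2, 3, 4, 5, 6, 7} — every item is covered.
No 2 of the 10 sets cover everything (all 45 combinations miss at least one item), so 3 is optimal.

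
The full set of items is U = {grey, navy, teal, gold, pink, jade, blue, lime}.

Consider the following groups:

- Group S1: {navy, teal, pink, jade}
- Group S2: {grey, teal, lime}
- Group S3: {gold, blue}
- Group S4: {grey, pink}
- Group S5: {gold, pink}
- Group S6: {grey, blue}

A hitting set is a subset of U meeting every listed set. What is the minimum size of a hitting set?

Take H = {grey, gold, jade}. Each listed group contains at least one of these, so H is a hitting set of size 3.
No choice of 2 items meets every group, so 3 is the minimum.

3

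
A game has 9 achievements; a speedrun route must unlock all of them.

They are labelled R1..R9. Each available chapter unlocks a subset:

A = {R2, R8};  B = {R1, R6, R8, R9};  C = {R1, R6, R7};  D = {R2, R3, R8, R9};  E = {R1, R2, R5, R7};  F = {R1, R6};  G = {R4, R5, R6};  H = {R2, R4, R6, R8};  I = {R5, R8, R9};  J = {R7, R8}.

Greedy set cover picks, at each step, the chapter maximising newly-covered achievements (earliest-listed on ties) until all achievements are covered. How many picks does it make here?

4

Greedy: pick B (covers 4 new) → pick E (covers 3 new) → pick D (covers 1 new) → pick G (covers 1 new). Total picks: 4.
(The true minimum cover uses only 3 chapters, so greedy is not optimal here.)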